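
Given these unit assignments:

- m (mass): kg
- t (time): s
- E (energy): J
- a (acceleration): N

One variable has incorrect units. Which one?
a

The variable a (acceleration) should have units m/s², not N.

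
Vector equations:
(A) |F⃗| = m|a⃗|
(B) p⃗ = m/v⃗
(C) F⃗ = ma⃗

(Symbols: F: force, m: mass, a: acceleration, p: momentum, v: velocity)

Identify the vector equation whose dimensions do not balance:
(B) p⃗ = m/v⃗

(A) |F⃗| = m|a⃗|: LHS [L M T^-2], RHS [L M T^-2] ✓ — magnitudes of vectors are scalars
(B) p⃗ = m/v⃗: LHS [L M T^-1], RHS [L^-1 M T] ✗ — momentum is mass times velocity; should be mv⃗ (and division by a vector is undefined)
(C) F⃗ = ma⃗: LHS [L M T^-2], RHS [L M T^-2] ✓ — Force and acceleration are vectors, mass is a scalar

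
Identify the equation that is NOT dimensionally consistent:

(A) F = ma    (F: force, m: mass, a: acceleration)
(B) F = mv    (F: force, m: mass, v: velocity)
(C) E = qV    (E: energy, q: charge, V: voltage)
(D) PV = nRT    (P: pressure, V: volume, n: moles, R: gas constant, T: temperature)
(B) F = mv

The equation (B) F = mv is dimensionally incorrect.

LHS (F): [L M T^-2]
RHS (mv): [L M T^-1] ✗

The dimensions do not match. The other three equations balance.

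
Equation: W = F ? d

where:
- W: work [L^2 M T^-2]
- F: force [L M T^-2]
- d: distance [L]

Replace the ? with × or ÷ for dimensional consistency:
multiplication (×): W = F × d

W [L^2 M T^-2]; F [L M T^-2]; d [L].
F × d → [L^2 M T^-2] ✓
F ÷ d → [M T^-2] ✗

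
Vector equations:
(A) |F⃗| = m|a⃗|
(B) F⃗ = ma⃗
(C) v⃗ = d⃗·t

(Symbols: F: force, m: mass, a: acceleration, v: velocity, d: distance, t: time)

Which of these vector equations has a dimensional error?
(C) v⃗ = d⃗·t

(A) |F⃗| = m|a⃗|: LHS [L M T^-2], RHS [L M T^-2] ✓ — magnitudes of vectors are scalars
(B) F⃗ = ma⃗: LHS [L M T^-2], RHS [L M T^-2] ✓ — Force and acceleration are vectors, mass is a scalar
(C) v⃗ = d⃗·t: LHS [L T^-1], RHS [L T] ✗ — velocity is displacement per time; should be d⃗/t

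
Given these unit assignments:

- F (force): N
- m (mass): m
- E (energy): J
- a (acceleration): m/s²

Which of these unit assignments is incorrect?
m

The variable m (mass) should have units kg, not m.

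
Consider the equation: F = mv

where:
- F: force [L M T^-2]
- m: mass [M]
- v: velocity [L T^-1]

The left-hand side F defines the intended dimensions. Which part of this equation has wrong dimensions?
The right-hand side term mv

F has dimensions [L M T^-2], but mv has dimensions [L M T^-1], so the term mv is dimensionally wrong for F.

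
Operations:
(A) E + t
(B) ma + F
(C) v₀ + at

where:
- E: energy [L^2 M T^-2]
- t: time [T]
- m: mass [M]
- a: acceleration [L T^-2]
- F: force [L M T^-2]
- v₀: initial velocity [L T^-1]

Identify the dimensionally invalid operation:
(A) E + t

(A) E + t: E [L^2 M T^-2] and t [T] — different dimensions cannot be added/subtracted ✗
(B) ma + F: ma [L M T^-2] and F [L M T^-2] — same dimensions ✓
(C) v₀ + at: v₀ [L T^-1] and at [L T^-1] — same dimensions ✓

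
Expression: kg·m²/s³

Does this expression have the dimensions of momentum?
No

The expression kg·m²/s³ has dimensions [L^2 M T^-3], but momentum has dimensions [L M T^-1].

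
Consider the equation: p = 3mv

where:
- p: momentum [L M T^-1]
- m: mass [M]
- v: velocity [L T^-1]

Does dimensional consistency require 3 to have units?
No

p has dimensions [L M T^-1] and mv already has dimensions [L M T^-1], so the equation balances without 3 contributing any dimensions. 3 is a pure (dimensionless) number; changing or removing it would not affect dimensional consistency.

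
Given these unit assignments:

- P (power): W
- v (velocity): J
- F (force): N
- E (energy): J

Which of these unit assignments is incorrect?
v

The variable v (velocity) should have units m/s, not J.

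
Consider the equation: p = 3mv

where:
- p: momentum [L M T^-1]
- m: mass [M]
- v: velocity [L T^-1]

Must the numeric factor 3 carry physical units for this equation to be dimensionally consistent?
No

p has dimensions [L M T^-1] and mv already has dimensions [L M T^-1], so the equation balances without 3 contributing any dimensions. 3 is a pure (dimensionless) number; changing or removing it would not affect dimensional consistency.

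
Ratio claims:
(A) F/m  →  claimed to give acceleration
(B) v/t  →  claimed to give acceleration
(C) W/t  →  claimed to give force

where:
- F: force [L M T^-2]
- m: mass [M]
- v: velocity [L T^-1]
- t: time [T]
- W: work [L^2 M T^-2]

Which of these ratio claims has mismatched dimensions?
(C) W/t does not give force

(A) F/m: [L T^-2] = acceleration [L T^-2] ✓
(B) v/t: [L T^-2] = acceleration [L T^-2] ✓
(C) W/t: [L^2 M T^-3] ≠ force [L M T^-2] ✗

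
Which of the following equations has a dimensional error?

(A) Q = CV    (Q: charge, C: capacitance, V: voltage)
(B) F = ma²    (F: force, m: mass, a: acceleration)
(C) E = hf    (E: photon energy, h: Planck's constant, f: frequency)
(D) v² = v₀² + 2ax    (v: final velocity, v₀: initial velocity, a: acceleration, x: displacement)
(B) F = ma²

The equation (B) F = ma² is dimensionally incorrect.

LHS (F): [L M T^-2]
RHS (ma²): [L^2 M T^-4] ✗

The dimensions do not match. The other three equations balance.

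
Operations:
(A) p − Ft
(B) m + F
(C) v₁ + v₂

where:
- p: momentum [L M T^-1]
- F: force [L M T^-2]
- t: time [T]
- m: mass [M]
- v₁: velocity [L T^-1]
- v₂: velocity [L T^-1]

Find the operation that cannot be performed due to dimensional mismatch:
(B) m + F

(A) p − Ft: p [L M T^-1] and Ft [L M T^-1] — same dimensions ✓
(B) m + F: m [M] and F [L M T^-2] — different dimensions cannot be added/subtracted ✗
(C) v₁ + v₂: v₁ [L T^-1] and v₂ [L T^-1] — same dimensions ✓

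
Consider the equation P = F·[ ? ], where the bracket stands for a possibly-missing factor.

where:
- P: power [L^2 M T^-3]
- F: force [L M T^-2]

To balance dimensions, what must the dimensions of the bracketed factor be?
[L T^-1] — velocity (e.g. v)

P has dimensions [L^2 M T^-3]; F has dimensions [L M T^-2].
The bracketed factor must supply [L^2 M T^-3] / [L M T^-2] = [L T^-1].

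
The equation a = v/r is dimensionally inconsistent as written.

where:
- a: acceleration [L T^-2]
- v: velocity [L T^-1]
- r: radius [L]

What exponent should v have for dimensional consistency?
The exponent of v should be 2: a = v^2/r

The LHS a has dimensions [L T^-2]; v has dimensions [L T^-1].
As written, the RHS v/r (exponent 1 on v) has dimensions [T^-1], which does not match.
With exponent 2, the RHS v^2/r has dimensions [L T^-2], matching the LHS.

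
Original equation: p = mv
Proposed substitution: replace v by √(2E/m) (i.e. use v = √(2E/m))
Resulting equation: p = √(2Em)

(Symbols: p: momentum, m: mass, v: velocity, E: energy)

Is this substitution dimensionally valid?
Yes

[v] = [L T^-1] and [√(2E/m)] = [L T^-1]. These match, so the substitution replaces a quantity by one of the same dimensions and the result p = √(2Em) has LHS [L M T^-1] vs RHS [L M T^-1] — still consistent.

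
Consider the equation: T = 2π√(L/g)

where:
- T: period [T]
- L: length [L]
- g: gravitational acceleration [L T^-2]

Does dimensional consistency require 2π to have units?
No

T has dimensions [T] and √(L/g) already has dimensions [T], so the equation balances without 2π contributing any dimensions. 2π is a pure (dimensionless) number; changing or removing it would not affect dimensional consistency.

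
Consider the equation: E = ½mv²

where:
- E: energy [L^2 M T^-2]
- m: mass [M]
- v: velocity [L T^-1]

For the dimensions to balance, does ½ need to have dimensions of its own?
No

E has dimensions [L^2 M T^-2] and mv² already has dimensions [L^2 M T^-2], so the equation balances without ½ contributing any dimensions. ½ is a pure (dimensionless) number; changing or removing it would not affect dimensional consistency.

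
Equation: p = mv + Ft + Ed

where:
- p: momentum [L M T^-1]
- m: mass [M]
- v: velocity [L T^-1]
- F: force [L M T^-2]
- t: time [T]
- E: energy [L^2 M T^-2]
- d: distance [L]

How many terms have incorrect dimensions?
1

LHS p: [L M T^-1]
- mv: [L M T^-1] ✓
- Ft: [L M T^-1] ✓
- Ed: [L^3 M T^-2] ✗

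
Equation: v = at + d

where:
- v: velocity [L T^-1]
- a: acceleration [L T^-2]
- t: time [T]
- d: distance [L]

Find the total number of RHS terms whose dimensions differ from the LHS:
1

LHS v: [L T^-1]
- at: [L T^-1] ✓
- d: [L] ✗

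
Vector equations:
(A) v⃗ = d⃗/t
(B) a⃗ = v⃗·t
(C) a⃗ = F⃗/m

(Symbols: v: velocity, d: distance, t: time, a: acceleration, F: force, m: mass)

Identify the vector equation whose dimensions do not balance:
(B) a⃗ = v⃗·t

(A) v⃗ = d⃗/t: LHS [L T^-1], RHS [L T^-1] ✓ — displacement (vector) divided by time (scalar)
(B) a⃗ = v⃗·t: LHS [L T^-2], RHS [L] ✗ — acceleration is velocity per time; should be v⃗/t
(C) a⃗ = F⃗/m: LHS [L T^-2], RHS [L T^-2] ✓ — force (vector) divided by mass (scalar)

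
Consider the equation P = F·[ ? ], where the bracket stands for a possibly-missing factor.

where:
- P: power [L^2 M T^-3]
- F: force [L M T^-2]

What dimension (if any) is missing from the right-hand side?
[L T^-1] — velocity (e.g. v)

P has dimensions [L^2 M T^-3]; F has dimensions [L M T^-2].
The bracketed factor must supply [L^2 M T^-3] / [L M T^-2] = [L T^-1].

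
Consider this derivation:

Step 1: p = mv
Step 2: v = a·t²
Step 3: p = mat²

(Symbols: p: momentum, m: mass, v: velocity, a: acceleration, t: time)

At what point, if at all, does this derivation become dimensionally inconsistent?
Step 2

Step 1: p = mv → LHS [L M T^-1], RHS [L M T^-1] ✓
Step 2: v = a·t² → LHS [L T^-1], RHS [L] ✗

The first dimensional inconsistency appears in step 2: v = a·t²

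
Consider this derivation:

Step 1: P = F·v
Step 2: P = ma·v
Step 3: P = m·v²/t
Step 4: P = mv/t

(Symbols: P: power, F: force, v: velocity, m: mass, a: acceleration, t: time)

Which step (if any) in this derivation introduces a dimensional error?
Step 4

Step 1: P = F·v → LHS [L^2 M T^-3], RHS [L^2 M T^-3] ✓
Step 2: P = ma·v → LHS [L^2 M T^-3], RHS [L^2 M T^-3] ✓
Step 3: P = m·v²/t → LHS [L^2 M T^-3], RHS [L^2 M T^-3] ✓
Step 4: P = mv/t → LHS [L^2 M T^-3], RHS [L M T^-2] ✗

The first dimensional inconsistency appears in step 4: P = mv/t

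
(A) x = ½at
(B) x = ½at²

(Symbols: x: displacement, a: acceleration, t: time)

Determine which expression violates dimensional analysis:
(A)

(A) x = ½at: LHS [L], RHS [L T^-1] ✗
(B) x = ½at²: LHS [L], RHS [L] ✓

Expression (A) x = ½at is dimensionally incorrect.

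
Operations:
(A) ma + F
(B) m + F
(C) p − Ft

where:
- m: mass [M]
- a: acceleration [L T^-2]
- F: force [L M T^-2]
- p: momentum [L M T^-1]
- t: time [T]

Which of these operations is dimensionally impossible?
(B) m + F

(A) ma + F: ma [L M T^-2] and F [L M T^-2] — same dimensions ✓
(B) m + F: m [M] and F [L M T^-2] — different dimensions cannot be added/subtracted ✗
(C) p − Ft: p [L M T^-1] and Ft [L M T^-1] — same dimensions ✓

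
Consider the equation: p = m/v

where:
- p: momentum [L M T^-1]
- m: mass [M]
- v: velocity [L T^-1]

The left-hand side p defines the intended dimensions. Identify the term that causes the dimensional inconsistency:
The right-hand side term m/v

p has dimensions [L M T^-1], but m/v has dimensions [L^-1 M T], so the term m/v is dimensionally wrong for p.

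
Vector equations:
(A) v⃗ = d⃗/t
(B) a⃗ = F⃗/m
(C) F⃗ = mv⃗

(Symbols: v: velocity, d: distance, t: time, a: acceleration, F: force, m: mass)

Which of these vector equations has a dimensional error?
(C) F⃗ = mv⃗

(A) v⃗ = d⃗/t: LHS [L T^-1], RHS [L T^-1] ✓ — displacement (vector) divided by time (scalar)
(B) a⃗ = F⃗/m: LHS [L T^-2], RHS [L T^-2] ✓ — force (vector) divided by mass (scalar)
(C) F⃗ = mv⃗: LHS [L M T^-2], RHS [L M T^-1] ✗ — mass times velocity is momentum, not force; should be ma⃗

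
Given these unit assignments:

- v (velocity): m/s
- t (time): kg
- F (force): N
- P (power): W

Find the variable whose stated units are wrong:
t

The variable t (time) should have units s, not kg.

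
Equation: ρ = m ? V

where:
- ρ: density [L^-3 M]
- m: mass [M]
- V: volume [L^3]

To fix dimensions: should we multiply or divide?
division (÷): ρ = m ÷ V

ρ [L^-3 M]; m [M]; V [L^3].
m × V → [L^3 M] ✗
m ÷ V → [L^-3 M] ✓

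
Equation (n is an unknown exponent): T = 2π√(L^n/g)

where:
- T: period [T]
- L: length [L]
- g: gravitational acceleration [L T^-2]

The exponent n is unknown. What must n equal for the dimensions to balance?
n = 1

T has dimensions [T]; L has dimensions [L].
With n = 1: 2π√(L^1/g) has dimensions [T], matching the LHS ✓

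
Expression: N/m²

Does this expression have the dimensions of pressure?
Yes

The expression N/m² has dimensions [L^-1 M T^-2], which is exactly pressure [L^-1 M T^-2].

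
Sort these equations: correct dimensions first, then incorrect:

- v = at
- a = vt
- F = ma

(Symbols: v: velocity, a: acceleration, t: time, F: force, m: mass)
Dimensionally correct: v = at, F = ma
Dimensionally incorrect: a = vt
Ordered (correct first, then incorrect): v = at, F = ma, a = vt

- v = at: LHS [L T^-1], RHS [L T^-1] → correct ✓
- a = vt: LHS [L T^-2], RHS [L] → incorrect ✗
- F = ma: LHS [L M T^-2], RHS [L M T^-2] → correct ✓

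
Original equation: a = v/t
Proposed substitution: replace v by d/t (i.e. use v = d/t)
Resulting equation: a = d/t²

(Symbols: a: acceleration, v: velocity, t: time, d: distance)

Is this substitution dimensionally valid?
Yes

[v] = [L T^-1] and [d/t] = [L T^-1]. These match, so the substitution replaces a quantity by one of the same dimensions and the result a = d/t² has LHS [L T^-2] vs RHS [L T^-2] — still consistent.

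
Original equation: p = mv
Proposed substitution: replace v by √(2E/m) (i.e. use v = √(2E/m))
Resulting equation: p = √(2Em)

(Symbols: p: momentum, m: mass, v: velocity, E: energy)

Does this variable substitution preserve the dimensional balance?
Yes

[v] = [L T^-1] and [√(2E/m)] = [L T^-1]. These match, so the substitution replaces a quantity by one of the same dimensions and the result p = √(2Em) has LHS [L M T^-1] vs RHS [L M T^-1] — still consistent.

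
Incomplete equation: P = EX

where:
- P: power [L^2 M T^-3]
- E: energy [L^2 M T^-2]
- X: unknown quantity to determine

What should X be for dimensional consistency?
X = f (inverse time / frequency (1/t)), dimensions [T^-1]

P has dimensions [L^2 M T^-3]; the rest of the RHS (E) has dimensions [L^2 M T^-2].
So X must have dimensions [T^-1] — X = f (inverse time / frequency (1/t)).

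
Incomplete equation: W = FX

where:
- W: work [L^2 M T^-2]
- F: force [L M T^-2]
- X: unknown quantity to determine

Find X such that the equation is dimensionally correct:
X = d (distance), dimensions [L]

W has dimensions [L^2 M T^-2]; the rest of the RHS (F) has dimensions [L M T^-2].
So X must have dimensions [L] — X = d (distance).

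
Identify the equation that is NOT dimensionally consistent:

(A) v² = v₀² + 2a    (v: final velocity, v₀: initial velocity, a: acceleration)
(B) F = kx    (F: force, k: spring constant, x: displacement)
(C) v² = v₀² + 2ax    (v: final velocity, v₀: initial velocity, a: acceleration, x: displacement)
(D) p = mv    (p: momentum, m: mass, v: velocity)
(A) v² = v₀² + 2a

The equation (A) v² = v₀² + 2a is dimensionally incorrect.

LHS (v²): [L^2 T^-2]
RHS terms:
  - v₀²: [L^2 T^-2] ✓
  - 2a: [L T^-2] ✗ (does not match LHS)

The dimensions do not match. The other three equations balance.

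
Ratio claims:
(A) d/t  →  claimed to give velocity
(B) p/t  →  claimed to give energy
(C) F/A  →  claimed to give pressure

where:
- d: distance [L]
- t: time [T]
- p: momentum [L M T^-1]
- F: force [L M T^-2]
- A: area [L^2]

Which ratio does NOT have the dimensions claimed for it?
(B) p/t does not give energy

(A) d/t: [L T^-1] = velocity [L T^-1] ✓
(B) p/t: [L M T^-2] ≠ energy [L^2 M T^-2] ✗
(C) F/A: [L^-1 M T^-2] = pressure [L^-1 M T^-2] ✓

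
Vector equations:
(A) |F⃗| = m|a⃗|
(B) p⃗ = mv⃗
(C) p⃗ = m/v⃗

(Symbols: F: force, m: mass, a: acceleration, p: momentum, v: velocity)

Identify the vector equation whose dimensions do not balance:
(C) p⃗ = m/v⃗

(A) |F⃗| = m|a⃗|: LHS [L M T^-2], RHS [L M T^-2] ✓ — magnitudes of vectors are scalars
(B) p⃗ = mv⃗: LHS [L M T^-1], RHS [L M T^-1] ✓ — mass (scalar) times velocity (vector)
(C) p⃗ = m/v⃗: LHS [L M T^-1], RHS [L^-1 M T] ✗ — momentum is mass times velocity; should be mv⃗ (and division by a vector is undefined)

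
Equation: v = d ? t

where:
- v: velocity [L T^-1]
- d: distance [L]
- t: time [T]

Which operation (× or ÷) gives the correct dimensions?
division (÷): v = d ÷ t

v [L T^-1]; d [L]; t [T].
d × t → [L T] ✗
d ÷ t → [L T^-1] ✓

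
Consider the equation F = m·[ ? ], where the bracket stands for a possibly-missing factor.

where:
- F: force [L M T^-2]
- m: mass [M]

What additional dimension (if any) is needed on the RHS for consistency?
[L T^-2] — acceleration (e.g. a)

F has dimensions [L M T^-2]; m has dimensions [M].
The bracketed factor must supply [L M T^-2] / [M] = [L T^-2].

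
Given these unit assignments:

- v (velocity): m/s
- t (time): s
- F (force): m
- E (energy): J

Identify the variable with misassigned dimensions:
F

The variable F (force) should have units N, not m.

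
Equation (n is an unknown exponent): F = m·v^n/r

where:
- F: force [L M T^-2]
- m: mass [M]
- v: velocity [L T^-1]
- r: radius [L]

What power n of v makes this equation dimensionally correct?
n = 2

F has dimensions [L M T^-2]; v has dimensions [L T^-1].
The rest of the RHS has dimensions [L^-1 M], so v^n must supply [L^2 T^-2].
With n = 2: m·v^2/r has dimensions [L M T^-2], matching the LHS ✓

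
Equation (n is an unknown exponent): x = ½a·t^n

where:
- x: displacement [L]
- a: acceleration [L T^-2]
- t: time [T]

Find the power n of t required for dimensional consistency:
n = 2

x has dimensions [L]; t has dimensions [T].
The rest of the RHS has dimensions [L T^-2], so t^n must supply [T^2].
With n = 2: ½a·t^2 has dimensions [L], matching the LHS ✓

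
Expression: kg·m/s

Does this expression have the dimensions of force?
No

The expression kg·m/s has dimensions [L M T^-1], but force has dimensions [L M T^-2].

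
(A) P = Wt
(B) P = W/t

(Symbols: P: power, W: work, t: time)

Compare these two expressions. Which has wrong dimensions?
(A)

(A) P = Wt: LHS [L^2 M T^-3], RHS [L^2 M T^-1] ✗
(B) P = W/t: LHS [L^2 M T^-3], RHS [L^2 M T^-3] ✓

Expression (A) P = Wt is dimensionally incorrect.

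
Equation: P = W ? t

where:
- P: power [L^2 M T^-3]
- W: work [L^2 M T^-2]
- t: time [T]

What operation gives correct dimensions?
division (÷): P = W ÷ t

P [L^2 M T^-3]; W [L^2 M T^-2]; t [T].
W × t → [L^2 M T^-1] ✗
W ÷ t → [L^2 M T^-3] ✓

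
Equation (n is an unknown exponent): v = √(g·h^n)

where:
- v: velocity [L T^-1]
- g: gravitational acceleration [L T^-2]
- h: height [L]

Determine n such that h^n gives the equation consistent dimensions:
n = 1

v has dimensions [L T^-1]; h has dimensions [L].
With n = 1: √(g·h^1) has dimensions [L T^-1], matching the LHS ✓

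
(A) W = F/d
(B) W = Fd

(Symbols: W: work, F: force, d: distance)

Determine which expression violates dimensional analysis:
(A)

(A) W = F/d: LHS [L^2 M T^-2], RHS [M T^-2] ✗
(B) W = Fd: LHS [L^2 M T^-2], RHS [L^2 M T^-2] ✓

Expression (A) W = F/d is dimensionally incorrect.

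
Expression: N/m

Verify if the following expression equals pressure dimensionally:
No

The expression N/m has dimensions [M T^-2], but pressure has dimensions [L^-1 M T^-2].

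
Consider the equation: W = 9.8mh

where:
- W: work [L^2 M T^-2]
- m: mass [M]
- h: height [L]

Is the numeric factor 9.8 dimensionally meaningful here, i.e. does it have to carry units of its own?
Yes

W has dimensions [L^2 M T^-2], while mh alone has dimensions [L M]. For the equation to balance, the factor 9.8 must carry dimensions [L T^-2] — it is a dimensional constant (a numerical value of a physical quantity with its units suppressed), not a pure number.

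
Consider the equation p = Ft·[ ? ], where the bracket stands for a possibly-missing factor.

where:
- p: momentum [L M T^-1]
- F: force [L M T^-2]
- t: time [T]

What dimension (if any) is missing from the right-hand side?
Nothing is missing — the bracketed factor must be dimensionless.

p has dimensions [L M T^-1] and Ft already has dimensions [L M T^-1], so p = Ft is dimensionally complete.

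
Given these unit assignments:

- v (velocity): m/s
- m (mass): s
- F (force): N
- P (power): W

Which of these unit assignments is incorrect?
m

The variable m (mass) should have units kg, not s.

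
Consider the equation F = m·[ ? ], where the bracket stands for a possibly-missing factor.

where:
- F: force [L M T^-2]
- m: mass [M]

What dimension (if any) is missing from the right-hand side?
[L T^-2] — acceleration (e.g. a)

F has dimensions [L M T^-2]; m has dimensions [M].
The bracketed factor must supply [L M T^-2] / [M] = [L T^-2].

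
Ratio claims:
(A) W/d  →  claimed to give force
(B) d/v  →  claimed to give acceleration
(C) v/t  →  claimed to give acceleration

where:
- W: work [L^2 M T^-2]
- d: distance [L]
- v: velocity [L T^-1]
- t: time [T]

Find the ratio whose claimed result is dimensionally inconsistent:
(B) d/v does not give acceleration

(A) W/d: [L M T^-2] = force [L M T^-2] ✓
(B) d/v: [T] ≠ acceleration [L T^-2] ✗
(C) v/t: [L T^-2] = acceleration [L T^-2] ✓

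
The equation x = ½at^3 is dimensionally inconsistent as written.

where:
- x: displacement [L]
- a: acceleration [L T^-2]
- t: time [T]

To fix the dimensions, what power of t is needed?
The exponent of t should be 2: x = ½at^2

The LHS x has dimensions [L]; t has dimensions [T].
As written, the RHS ½at^3 (exponent 3 on t) has dimensions [L T], which does not match.
With exponent 2, the RHS ½at^2 has dimensions [L], matching the LHS.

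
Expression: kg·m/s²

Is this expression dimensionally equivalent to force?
Yes

The expression kg·m/s² has dimensions [L M T^-2], which is exactly force [L M T^-2].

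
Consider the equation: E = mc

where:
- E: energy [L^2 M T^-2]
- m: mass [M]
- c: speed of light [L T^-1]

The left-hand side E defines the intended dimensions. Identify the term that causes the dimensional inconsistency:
The right-hand side term mc

E has dimensions [L^2 M T^-2], but mc has dimensions [L M T^-1], so the term mc is dimensionally wrong for E.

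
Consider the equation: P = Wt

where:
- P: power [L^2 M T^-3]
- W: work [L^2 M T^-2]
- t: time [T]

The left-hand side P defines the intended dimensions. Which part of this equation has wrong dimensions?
The right-hand side term Wt

P has dimensions [L^2 M T^-3], but Wt has dimensions [L^2 M T^-1], so the term Wt is dimensionally wrong for P.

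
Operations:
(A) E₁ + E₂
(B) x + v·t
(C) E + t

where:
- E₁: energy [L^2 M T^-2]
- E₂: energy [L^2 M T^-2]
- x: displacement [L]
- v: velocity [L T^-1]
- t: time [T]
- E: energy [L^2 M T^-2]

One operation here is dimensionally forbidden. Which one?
(C) E + t

(A) E₁ + E₂: E₁ [L^2 M T^-2] and E₂ [L^2 M T^-2] — same dimensions ✓
(B) x + v·t: x [L] and v·t [L] — same dimensions ✓
(C) E + t: E [L^2 M T^-2] and t [T] — different dimensions cannot be added/subtracted ✗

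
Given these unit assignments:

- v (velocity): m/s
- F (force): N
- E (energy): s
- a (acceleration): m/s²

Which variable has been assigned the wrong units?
E

The variable E (energy) should have units J, not s.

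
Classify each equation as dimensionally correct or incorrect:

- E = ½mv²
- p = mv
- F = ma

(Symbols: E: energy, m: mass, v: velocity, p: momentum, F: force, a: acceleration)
Dimensionally correct: E = ½mv², p = mv, F = ma
Dimensionally incorrect: none
Ordered (correct first, then incorrect): E = ½mv², p = mv, F = ma

- E = ½mv²: LHS [L^2 M T^-2], RHS [L^2 M T^-2] → correct ✓
- p = mv: LHS [L M T^-1], RHS [L M T^-1] → correct ✓
- F = ma: LHS [L M T^-2], RHS [L M T^-2] → correct ✓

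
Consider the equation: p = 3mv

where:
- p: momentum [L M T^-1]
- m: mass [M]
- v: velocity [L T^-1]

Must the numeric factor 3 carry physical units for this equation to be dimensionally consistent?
No

p has dimensions [L M T^-1] and mv already has dimensions [L M T^-1], so the equation balances without 3 contributing any dimensions. 3 is a pure (dimensionless) number; changing or removing it would not affect dimensional consistency.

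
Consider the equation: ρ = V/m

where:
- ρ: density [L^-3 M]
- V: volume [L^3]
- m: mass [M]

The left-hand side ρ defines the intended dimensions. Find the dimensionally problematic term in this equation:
The right-hand side term V/m

ρ has dimensions [L^-3 M], but V/m has dimensions [L^3 M^-1], so the term V/m is dimensionally wrong for ρ.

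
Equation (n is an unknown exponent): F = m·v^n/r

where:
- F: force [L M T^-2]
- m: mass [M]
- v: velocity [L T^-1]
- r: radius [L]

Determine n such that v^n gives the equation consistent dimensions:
n = 2

F has dimensions [L M T^-2]; v has dimensions [L T^-1].
The rest of the RHS has dimensions [L^-1 M], so v^n must supply [L^2 T^-2].
With n = 2: m·v^2/r has dimensions [L M T^-2], matching the LHS ✓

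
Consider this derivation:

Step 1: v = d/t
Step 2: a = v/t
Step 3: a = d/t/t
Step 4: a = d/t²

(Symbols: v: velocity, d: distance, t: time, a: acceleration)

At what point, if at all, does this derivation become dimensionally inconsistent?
No step introduces an error — all steps are dimensionally consistent.

Step 1: v = d/t → LHS [L T^-1], RHS [L T^-1] ✓
Step 2: a = v/t → LHS [L T^-2], RHS [L T^-2] ✓
Step 3: a = d/t/t → LHS [L T^-2], RHS [L T^-2] ✓
Step 4: a = d/t² → LHS [L T^-2], RHS [L T^-2] ✓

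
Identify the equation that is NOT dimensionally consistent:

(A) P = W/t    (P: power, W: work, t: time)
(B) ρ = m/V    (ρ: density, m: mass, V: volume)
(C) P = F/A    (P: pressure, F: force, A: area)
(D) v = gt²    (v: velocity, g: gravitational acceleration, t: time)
(D) v = gt²

The equation (D) v = gt² is dimensionally incorrect.

LHS (v): [L T^-1]
RHS (gt²): [L] ✗

The dimensions do not match. The other three equations balance.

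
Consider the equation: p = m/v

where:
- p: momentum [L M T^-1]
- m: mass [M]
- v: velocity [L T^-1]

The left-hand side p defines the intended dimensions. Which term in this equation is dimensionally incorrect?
The right-hand side term m/v

p has dimensions [L M T^-1], but m/v has dimensions [L^-1 M T], so the term m/v is dimensionally wrong for p.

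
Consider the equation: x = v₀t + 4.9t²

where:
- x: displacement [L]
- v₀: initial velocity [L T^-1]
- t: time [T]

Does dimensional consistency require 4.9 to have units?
Yes

x has dimensions [L], while t² alone has dimensions [T^2]. For the equation to balance, the factor 4.9 must carry dimensions [L T^-2] — it is a dimensional constant (a numerical value of a physical quantity with its units suppressed), not a pure number.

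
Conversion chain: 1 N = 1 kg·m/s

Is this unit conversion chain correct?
The chain is incorrect (it contains an error).

Incorrect: Newton is kg·m/s², not kg·m/s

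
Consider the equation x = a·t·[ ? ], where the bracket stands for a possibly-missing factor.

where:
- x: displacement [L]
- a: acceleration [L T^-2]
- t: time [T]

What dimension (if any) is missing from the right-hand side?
[T] — time (e.g. t)

x has dimensions [L]; a·t has dimensions [L T^-1].
The bracketed factor must supply [L] / [L T^-1] = [T].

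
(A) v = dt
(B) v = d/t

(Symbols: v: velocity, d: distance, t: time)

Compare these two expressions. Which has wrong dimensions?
(A)

(A) v = dt: LHS [L T^-1], RHS [L T] ✗
(B) v = d/t: LHS [L T^-1], RHS [L T^-1] ✓

Expression (A) v = dt is dimensionally incorrect.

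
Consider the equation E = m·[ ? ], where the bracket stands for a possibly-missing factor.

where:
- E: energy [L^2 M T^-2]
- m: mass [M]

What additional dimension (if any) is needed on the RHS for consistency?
[L^2 T^-2] — velocity squared (e.g. v²)

E has dimensions [L^2 M T^-2]; m has dimensions [M].
The bracketed factor must supply [L^2 M T^-2] / [M] = [L^2 T^-2].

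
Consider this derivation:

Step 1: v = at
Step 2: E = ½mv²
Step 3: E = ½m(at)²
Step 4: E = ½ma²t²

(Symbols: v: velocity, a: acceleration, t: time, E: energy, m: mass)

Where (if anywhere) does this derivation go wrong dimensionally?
No step introduces an error — all steps are dimensionally consistent.

Step 1: v = at → LHS [L T^-1], RHS [L T^-1] ✓
Step 2: E = ½mv² → LHS [L^2 M T^-2], RHS [L^2 M T^-2] ✓
Step 3: E = ½m(at)² → LHS [L^2 M T^-2], RHS [L^2 M T^-2] ✓
Step 4: E = ½ma²t² → LHS [L^2 M T^-2], RHS [L^2 M T^-2] ✓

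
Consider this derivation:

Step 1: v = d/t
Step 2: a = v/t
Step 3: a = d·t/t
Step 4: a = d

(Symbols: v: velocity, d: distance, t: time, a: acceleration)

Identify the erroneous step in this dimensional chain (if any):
Step 3

Step 1: v = d/t → LHS [L T^-1], RHS [L T^-1] ✓
Step 2: a = v/t → LHS [L T^-2], RHS [L T^-2] ✓
Step 3: a = d·t/t → LHS [L T^-2], RHS [L] ✗

The first dimensional inconsistency appears in step 3: a = d·t/t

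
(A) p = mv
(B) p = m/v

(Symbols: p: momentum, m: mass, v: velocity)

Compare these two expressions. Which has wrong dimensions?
(B)

(A) p = mv: LHS [L M T^-1], RHS [L M T^-1] ✓
(B) p = m/v: LHS [L M T^-1], RHS [L^-1 M T] ✗

Expression (B) p = m/v is dimensionally incorrect.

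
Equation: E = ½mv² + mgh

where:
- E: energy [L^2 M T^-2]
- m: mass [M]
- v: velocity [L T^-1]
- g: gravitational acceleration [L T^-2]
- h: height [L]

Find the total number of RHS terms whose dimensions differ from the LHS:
0

LHS E: [L^2 M T^-2]
- ½mv²: [L^2 M T^-2] ✓
- mgh: [L^2 M T^-2] ✓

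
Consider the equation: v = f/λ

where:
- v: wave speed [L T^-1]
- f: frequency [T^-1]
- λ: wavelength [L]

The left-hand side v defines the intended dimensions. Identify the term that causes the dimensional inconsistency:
The right-hand side term f/λ

v has dimensions [L T^-1], but f/λ has dimensions [L^-1 T^-1], so the term f/λ is dimensionally wrong for v.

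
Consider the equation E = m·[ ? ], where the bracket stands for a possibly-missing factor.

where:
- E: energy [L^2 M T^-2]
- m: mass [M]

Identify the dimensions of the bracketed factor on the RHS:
[L^2 T^-2] — velocity squared (e.g. v²)

E has dimensions [L^2 M T^-2]; m has dimensions [M].
The bracketed factor must supply [L^2 M T^-2] / [M] = [L^2 T^-2].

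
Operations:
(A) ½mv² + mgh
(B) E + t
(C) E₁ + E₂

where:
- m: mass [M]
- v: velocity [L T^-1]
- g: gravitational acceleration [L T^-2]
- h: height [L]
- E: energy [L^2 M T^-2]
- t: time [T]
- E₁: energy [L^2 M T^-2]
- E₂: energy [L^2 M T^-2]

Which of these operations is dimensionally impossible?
(B) E + t

(A) ½mv² + mgh: ½mv² [L^2 M T^-2] and mgh [L^2 M T^-2] — same dimensions ✓
(B) E + t: E [L^2 M T^-2] and t [T] — different dimensions cannot be added/subtracted ✗
(C) E₁ + E₂: E₁ [L^2 M T^-2] and E₂ [L^2 M T^-2] — same dimensions ✓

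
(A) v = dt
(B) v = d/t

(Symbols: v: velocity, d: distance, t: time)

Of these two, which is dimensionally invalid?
(A)

(A) v = dt: LHS [L T^-1], RHS [L T] ✗
(B) v = d/t: LHS [L T^-1], RHS [L T^-1] ✓

Expression (A) v = dt is dimensionally incorrect.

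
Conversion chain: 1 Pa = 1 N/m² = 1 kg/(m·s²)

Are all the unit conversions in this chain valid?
The chain is correct (no errors).

Correct: Pascal is Newton per square meter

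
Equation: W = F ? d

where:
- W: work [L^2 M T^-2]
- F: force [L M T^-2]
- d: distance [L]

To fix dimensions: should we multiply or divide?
multiplication (×): W = F × d

W [L^2 M T^-2]; F [L M T^-2]; d [L].
F × d → [L^2 M T^-2] ✓
F ÷ d → [M T^-2] ✗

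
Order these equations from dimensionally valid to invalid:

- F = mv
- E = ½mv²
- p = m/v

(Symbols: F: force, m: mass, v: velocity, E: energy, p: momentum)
Dimensionally correct: E = ½mv²
Dimensionally incorrect: F = mv, p = m/v
Ordered (correct first, then incorrect): E = ½mv², F = mv, p = m/v

- F = mv: LHS [L M T^-2], RHS [L M T^-1] → incorrect ✗
- E = ½mv²: LHS [L^2 M T^-2], RHS [L^2 M T^-2] → correct ✓
- p = m/v: LHS [L M T^-1], RHS [L^-1 M T] → incorrect ✗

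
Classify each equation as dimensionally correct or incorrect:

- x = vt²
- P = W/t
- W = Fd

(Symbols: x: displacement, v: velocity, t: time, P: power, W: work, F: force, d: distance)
Dimensionally correct: P = W/t, W = Fd
Dimensionally incorrect: x = vt²
Ordered (correct first, then incorrect): P = W/t, W = Fd, x = vt²

- x = vt²: LHS [L], RHS [L T] → incorrect ✗
- P = W/t: LHS [L^2 M T^-3], RHS [L^2 M T^-3] → correct ✓
- W = Fd: LHS [L^2 M T^-2], RHS [L^2 M T^-2] → correct ✓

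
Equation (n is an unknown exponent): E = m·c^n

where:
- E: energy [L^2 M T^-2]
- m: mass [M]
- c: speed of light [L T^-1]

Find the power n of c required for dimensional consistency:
n = 2

E has dimensions [L^2 M T^-2]; c has dimensions [L T^-1].
The rest of the RHS has dimensions [M], so c^n must supply [L^2 T^-2].
With n = 2: m·c^2 has dimensions [L^2 M T^-2], matching the LHS ✓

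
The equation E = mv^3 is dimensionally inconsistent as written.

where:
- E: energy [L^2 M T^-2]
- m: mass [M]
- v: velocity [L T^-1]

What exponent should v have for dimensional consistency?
The exponent of v should be 2: E = mv^2

The LHS E has dimensions [L^2 M T^-2]; v has dimensions [L T^-1].
As written, the RHS mv^3 (exponent 3 on v) has dimensions [L^3 M T^-3], which does not match.
With exponent 2, the RHS mv^2 has dimensions [L^2 M T^-2], matching the LHS.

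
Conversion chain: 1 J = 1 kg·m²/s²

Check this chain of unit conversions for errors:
The chain is correct (no errors).

Correct: Joule is defined as kg·m²/s²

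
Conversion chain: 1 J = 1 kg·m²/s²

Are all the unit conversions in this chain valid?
The chain is correct (no errors).

Correct: Joule is defined as kg·m²/s²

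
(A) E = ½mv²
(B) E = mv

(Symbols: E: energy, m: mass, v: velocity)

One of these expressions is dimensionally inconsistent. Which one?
(B)

(A) E = ½mv²: LHS [L^2 M T^-2], RHS [L^2 M T^-2] ✓
(B) E = mv: LHS [L^2 M T^-2], RHS [L M T^-1] ✗

Expression (B) E = mv is dimensionally incorrect.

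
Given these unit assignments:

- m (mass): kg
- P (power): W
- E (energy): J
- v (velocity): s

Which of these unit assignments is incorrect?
v

The variable v (velocity) should have units m/s, not s.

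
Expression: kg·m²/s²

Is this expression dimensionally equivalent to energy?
Yes

The expression kg·m²/s² has dimensions [L^2 M T^-2], which is exactly energy [L^2 M T^-2].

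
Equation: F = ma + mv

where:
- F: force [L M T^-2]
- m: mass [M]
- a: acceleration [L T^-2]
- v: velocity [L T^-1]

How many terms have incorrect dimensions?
1

LHS F: [L M T^-2]
- ma: [L M T^-2] ✓
- mv: [L M T^-1] ✗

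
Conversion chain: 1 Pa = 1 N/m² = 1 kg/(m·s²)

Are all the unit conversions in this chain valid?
The chain is correct (no errors).

Correct: Pascal is Newton per square meter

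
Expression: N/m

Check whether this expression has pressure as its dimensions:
No

The expression N/m has dimensions [M T^-2], but pressure has dimensions [L^-1 M T^-2].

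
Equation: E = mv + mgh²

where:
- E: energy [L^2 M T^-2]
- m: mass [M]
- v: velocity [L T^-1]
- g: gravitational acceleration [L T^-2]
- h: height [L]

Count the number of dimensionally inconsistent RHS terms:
2

LHS E: [L^2 M T^-2]
- mv: [L M T^-1] ✗
- mgh²: [L^3 M T^-2] ✗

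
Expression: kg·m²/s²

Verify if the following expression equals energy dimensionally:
Yes

The expression kg·m²/s² has dimensions [L^2 M T^-2], which is exactly energy [L^2 M T^-2].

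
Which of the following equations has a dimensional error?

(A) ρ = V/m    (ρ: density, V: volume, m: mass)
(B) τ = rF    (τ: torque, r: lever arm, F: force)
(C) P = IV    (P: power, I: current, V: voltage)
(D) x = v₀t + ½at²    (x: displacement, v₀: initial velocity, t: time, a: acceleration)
(A) ρ = V/m

The equation (A) ρ = V/m is dimensionally incorrect.

LHS (ρ): [L^-3 M]
RHS (V/m): [L^3 M^-1] ✗

The dimensions do not match. The other three equations balance.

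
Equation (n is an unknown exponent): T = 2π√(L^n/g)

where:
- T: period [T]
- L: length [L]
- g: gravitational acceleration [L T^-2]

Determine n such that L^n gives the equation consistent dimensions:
n = 1

T has dimensions [T]; L has dimensions [L].
With n = 1: 2π√(L^1/g) has dimensions [T], matching the LHS ✓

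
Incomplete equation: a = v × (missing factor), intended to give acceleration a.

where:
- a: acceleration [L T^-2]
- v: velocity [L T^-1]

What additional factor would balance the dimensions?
1/t (inverse time), dimensions [T^-1]

a has dimensions [L T^-2] and v has dimensions [L T^-1].
The missing factor must have dimensions [L T^-2] / [L T^-1] = [T^-1], i.e. inverse time (1/t).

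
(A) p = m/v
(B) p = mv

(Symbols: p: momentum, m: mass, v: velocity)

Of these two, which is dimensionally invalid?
(A)

(A) p = m/v: LHS [L M T^-1], RHS [L^-1 M T] ✗
(B) p = mv: LHS [L M T^-1], RHS [L M T^-1] ✓

Expression (A) p = m/v is dimensionally incorrect.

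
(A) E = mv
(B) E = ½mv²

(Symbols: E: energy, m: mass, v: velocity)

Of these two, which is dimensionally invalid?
(A)

(A) E = mv: LHS [L^2 M T^-2], RHS [L M T^-1] ✗
(B) E = ½mv²: LHS [L^2 M T^-2], RHS [L^2 M T^-2] ✓

Expression (A) E = mv is dimensionally incorrect.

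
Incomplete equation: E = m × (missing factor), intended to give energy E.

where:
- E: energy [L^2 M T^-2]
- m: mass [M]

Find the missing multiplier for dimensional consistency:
v² (velocity squared), dimensions [L^2 T^-2]

E has dimensions [L^2 M T^-2] and m has dimensions [M].
The missing factor must have dimensions [L^2 M T^-2] / [M] = [L^2 T^-2], i.e. velocity squared (v²).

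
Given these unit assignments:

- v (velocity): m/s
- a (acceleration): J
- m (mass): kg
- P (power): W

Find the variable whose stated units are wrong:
a

The variable a (acceleration) should have units m/s², not J.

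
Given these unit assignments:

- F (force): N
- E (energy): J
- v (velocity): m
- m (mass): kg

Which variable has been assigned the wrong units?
v

The variable v (velocity) should have units m/s, not m.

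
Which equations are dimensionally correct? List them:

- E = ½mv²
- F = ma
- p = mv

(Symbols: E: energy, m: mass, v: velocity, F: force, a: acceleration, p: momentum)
Dimensionally correct: E = ½mv², F = ma, p = mv
Dimensionally incorrect: none
Ordered (correct first, then incorrect): E = ½mv², F = ma, p = mv

- E = ½mv²: LHS [L^2 M T^-2], RHS [L^2 M T^-2] → correct ✓
- F = ma: LHS [L M T^-2], RHS [L M T^-2] → correct ✓
- p = mv: LHS [L M T^-1], RHS [L M T^-1] → correct ✓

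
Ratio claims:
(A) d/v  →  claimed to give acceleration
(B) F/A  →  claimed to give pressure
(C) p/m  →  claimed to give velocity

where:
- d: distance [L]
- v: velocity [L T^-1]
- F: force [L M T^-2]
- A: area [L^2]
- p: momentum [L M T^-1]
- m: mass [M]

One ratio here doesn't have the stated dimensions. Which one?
(A) d/v does not give acceleration

(A) d/v: [T] ≠ acceleration [L T^-2] ✗
(B) F/A: [L^-1 M T^-2] = pressure [L^-1 M T^-2] ✓
(C) p/m: [L T^-1] = velocity [L T^-1] ✓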